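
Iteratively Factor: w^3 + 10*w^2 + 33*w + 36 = (w + 4)*(w^2 + 6*w + 9) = (w + 3)*(w + 4)*(w + 3)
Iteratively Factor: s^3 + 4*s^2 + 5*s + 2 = (s + 1)*(s^2 + 3*s + 2) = (s + 1)^2*(s + 2)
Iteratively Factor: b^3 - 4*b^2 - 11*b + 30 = (b + 3)*(b^2 - 7*b + 10) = (b - 2)*(b + 3)*(b - 5)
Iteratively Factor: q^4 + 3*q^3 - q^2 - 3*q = (q + 1)*(q^3 + 2*q^2 - 3*q) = (q + 1)*(q + 3)*(q^2 - q) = (q - 1)*(q + 1)*(q + 3)*(q)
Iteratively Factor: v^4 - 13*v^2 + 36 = (v + 2)*(v^3 - 2*v^2 - 9*v + 18) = (v - 2)*(v + 2)*(v^2 - 9) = (v - 3)*(v - 2)*(v + 2)*(v + 3)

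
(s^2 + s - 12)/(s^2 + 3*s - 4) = (s - 3)/(s - 1)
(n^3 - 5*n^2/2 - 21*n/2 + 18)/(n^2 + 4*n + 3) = (n^2 - 11*n/2 + 6)/(n + 1)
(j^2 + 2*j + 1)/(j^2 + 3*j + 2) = (j + 1)/(j + 2)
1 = 1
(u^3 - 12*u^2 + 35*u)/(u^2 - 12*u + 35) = u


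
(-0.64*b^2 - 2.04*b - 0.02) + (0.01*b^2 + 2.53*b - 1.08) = -0.63*b^2 + 0.49*b - 1.1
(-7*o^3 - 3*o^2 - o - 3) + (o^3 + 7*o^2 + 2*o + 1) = -6*o^3 + 4*o^2 + o - 2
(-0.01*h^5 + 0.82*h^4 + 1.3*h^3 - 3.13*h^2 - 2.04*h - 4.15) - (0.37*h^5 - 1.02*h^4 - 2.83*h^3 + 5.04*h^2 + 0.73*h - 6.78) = -0.38*h^5 + 1.84*h^4 + 4.13*h^3 - 8.17*h^2 - 2.77*h + 2.63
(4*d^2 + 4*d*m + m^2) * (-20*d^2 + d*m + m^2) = -80*d^4 - 76*d^3*m - 12*d^2*m^2 + 5*d*m^3 + m^4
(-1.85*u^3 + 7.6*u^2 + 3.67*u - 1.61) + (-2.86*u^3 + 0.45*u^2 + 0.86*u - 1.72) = -4.71*u^3 + 8.05*u^2 + 4.53*u - 3.33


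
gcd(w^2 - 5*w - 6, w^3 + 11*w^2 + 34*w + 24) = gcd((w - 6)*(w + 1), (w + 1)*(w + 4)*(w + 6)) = w + 1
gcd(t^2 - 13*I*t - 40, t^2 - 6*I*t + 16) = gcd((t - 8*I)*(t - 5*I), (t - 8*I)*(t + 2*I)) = t - 8*I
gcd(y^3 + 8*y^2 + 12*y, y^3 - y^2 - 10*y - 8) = y + 2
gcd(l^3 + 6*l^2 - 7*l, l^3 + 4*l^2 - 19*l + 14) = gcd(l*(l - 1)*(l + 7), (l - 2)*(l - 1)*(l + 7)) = l^2 + 6*l - 7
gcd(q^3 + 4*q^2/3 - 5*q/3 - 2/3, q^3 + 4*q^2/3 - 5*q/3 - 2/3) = q^3 + 4*q^2/3 - 5*q/3 - 2/3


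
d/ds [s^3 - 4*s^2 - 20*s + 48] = 3*s^2 - 8*s - 20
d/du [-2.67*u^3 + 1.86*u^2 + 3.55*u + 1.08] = -8.01*u^2 + 3.72*u + 3.55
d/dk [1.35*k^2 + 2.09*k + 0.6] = 2.7*k + 2.09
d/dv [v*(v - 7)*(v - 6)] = 3*v^2 - 26*v + 42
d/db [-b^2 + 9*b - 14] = 9 - 2*b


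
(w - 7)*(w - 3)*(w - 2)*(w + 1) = w^4 - 11*w^3 + 29*w^2 - w - 42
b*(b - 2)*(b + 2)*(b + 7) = b^4 + 7*b^3 - 4*b^2 - 28*b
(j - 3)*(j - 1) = j^2 - 4*j + 3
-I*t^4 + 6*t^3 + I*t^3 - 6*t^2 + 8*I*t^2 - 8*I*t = t*(t + 2*I)*(t + 4*I)*(-I*t + I)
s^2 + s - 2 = (s - 1)*(s + 2)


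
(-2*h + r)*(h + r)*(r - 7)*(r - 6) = -2*h^2*r^2 + 26*h^2*r - 84*h^2 - h*r^3 + 13*h*r^2 - 42*h*r + r^4 - 13*r^3 + 42*r^2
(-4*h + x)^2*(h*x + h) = 16*h^3*x + 16*h^3 - 8*h^2*x^2 - 8*h^2*x + h*x^3 + h*x^2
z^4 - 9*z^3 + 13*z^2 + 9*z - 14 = (z - 7)*(z - 2)*(z - 1)*(z + 1)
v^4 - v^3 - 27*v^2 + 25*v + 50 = (v - 5)*(v - 2)*(v + 1)*(v + 5)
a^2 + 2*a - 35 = (a - 5)*(a + 7)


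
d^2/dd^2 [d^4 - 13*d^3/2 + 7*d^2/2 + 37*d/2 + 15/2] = 12*d^2 - 39*d + 7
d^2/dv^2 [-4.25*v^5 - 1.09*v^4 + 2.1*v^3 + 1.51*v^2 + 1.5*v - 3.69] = -85.0*v^3 - 13.08*v^2 + 12.6*v + 3.02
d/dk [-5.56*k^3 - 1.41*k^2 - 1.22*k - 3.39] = -16.68*k^2 - 2.82*k - 1.22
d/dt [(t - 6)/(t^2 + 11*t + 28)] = (t^2 + 11*t - (t - 6)*(2*t + 11) + 28)/(t^2 + 11*t + 28)^2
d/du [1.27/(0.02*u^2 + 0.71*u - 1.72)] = (-0.0508*u - 0.9017)/(0.02*u^2 + 0.71*u - 1.72)^2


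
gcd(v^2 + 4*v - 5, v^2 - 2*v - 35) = v + 5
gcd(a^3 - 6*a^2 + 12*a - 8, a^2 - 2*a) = a - 2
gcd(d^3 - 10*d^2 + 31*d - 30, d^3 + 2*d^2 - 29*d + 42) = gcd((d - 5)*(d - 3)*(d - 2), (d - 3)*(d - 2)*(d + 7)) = d^2 - 5*d + 6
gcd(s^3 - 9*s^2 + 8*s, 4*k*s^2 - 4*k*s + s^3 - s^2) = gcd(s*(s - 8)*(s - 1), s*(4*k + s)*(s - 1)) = s^2 - s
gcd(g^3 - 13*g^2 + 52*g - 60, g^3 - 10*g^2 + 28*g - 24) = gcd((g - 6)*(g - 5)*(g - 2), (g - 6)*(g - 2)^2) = g^2 - 8*g + 12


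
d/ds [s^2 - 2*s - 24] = 2*s - 2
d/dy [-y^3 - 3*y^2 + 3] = 3*y*(-y - 2)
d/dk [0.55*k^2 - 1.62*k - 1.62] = 1.1*k - 1.62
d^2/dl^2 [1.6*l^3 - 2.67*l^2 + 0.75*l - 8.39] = 9.6*l - 5.34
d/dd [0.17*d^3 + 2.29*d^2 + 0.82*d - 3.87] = 0.51*d^2 + 4.58*d + 0.82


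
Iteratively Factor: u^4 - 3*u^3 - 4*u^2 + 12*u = (u + 2)*(u^3 - 5*u^2 + 6*u) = (u - 3)*(u + 2)*(u^2 - 2*u) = (u - 3)*(u - 2)*(u + 2)*(u)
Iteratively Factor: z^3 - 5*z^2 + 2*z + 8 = (z - 4)*(z^2 - z - 2) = (z - 4)*(z + 1)*(z - 2)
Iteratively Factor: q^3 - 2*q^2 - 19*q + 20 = (q - 5)*(q^2 + 3*q - 4) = (q - 5)*(q - 1)*(q + 4)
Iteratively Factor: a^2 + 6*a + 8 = (a + 2)*(a + 4)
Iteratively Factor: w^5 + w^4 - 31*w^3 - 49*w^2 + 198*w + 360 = (w + 3)*(w^4 - 2*w^3 - 25*w^2 + 26*w + 120) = (w - 5)*(w + 3)*(w^3 + 3*w^2 - 10*w - 24) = (w - 5)*(w + 3)*(w + 4)*(w^2 - w - 6) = (w - 5)*(w - 3)*(w + 3)*(w + 4)*(w + 2)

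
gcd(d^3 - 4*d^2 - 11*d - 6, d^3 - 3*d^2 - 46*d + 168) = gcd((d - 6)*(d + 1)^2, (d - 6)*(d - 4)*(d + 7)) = d - 6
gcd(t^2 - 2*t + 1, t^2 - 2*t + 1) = t^2 - 2*t + 1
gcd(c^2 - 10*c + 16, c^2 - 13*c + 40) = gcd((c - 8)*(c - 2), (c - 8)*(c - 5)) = c - 8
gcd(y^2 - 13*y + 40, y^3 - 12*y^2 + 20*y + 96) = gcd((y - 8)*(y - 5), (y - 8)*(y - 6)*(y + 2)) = y - 8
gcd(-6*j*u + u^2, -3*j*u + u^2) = u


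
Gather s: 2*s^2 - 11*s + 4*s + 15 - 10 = 2*s^2 - 7*s + 5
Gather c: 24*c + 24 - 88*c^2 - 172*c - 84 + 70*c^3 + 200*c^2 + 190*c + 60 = 70*c^3 + 112*c^2 + 42*c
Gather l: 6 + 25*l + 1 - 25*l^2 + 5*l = -25*l^2 + 30*l + 7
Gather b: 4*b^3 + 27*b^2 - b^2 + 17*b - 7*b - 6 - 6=4*b^3 + 26*b^2 + 10*b - 12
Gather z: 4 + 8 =12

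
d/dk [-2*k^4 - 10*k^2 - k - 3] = -8*k^3 - 20*k - 1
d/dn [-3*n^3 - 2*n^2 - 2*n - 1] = -9*n^2 - 4*n - 2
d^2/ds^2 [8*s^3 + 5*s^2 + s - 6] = 48*s + 10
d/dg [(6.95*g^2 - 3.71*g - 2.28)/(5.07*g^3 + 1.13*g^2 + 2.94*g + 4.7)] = (-35.2365*g^4 + 37.6194*g^3 + 59.3041*g^2 + 70.4828*g - 10.7338)/(25.7049*g^6 + 11.4582*g^5 + 31.0885*g^4 + 54.3024*g^3 + 19.2656*g^2 + 27.636*g + 22.09)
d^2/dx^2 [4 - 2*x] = 0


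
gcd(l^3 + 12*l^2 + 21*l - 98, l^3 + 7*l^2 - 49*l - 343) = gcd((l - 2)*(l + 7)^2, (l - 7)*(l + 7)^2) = l^2 + 14*l + 49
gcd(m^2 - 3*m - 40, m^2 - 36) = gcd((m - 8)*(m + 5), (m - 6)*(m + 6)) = 1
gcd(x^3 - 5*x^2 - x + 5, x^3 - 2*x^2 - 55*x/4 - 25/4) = x - 5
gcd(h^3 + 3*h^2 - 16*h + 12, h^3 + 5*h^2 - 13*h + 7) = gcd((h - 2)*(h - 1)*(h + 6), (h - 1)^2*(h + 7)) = h - 1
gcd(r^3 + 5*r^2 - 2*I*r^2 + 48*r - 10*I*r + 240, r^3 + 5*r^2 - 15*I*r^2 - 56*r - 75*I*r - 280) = r^2 + r*(5 - 8*I) - 40*I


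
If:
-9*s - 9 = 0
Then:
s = -1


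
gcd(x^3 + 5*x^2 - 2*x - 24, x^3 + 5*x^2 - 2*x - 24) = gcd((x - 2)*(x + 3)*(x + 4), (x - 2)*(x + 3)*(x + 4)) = x^3 + 5*x^2 - 2*x - 24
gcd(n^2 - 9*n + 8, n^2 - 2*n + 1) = n - 1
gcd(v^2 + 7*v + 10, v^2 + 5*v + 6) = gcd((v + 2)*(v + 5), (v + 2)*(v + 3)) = v + 2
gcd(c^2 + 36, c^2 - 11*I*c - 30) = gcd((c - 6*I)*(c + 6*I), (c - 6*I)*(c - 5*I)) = c - 6*I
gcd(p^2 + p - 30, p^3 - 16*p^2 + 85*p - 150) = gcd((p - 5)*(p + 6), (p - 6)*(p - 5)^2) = p - 5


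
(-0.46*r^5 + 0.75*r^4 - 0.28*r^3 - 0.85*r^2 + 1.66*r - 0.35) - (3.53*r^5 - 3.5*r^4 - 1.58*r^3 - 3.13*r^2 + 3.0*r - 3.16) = -3.99*r^5 + 4.25*r^4 + 1.3*r^3 + 2.28*r^2 - 1.34*r + 2.81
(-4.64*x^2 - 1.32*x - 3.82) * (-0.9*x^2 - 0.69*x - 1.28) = 4.176*x^4 + 4.3896*x^3 + 10.288*x^2 + 4.3254*x + 4.8896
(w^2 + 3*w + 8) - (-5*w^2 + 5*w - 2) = 6*w^2 - 2*w + 10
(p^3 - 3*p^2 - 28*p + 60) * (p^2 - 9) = p^5 - 3*p^4 - 37*p^3 + 87*p^2 + 252*p - 540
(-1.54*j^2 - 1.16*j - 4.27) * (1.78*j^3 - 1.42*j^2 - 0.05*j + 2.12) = -2.7412*j^5 + 0.122*j^4 - 5.8764*j^3 + 2.8566*j^2 - 2.2457*j - 9.0524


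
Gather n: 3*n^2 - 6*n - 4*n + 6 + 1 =3*n^2 - 10*n + 7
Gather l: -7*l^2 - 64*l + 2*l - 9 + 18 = -7*l^2 - 62*l + 9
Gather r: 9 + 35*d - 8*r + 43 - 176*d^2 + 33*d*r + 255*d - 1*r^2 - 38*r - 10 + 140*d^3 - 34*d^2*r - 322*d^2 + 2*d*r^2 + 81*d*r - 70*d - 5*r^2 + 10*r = 140*d^3 - 498*d^2 + 220*d + r^2*(2*d - 6) + r*(-34*d^2 + 114*d - 36) + 42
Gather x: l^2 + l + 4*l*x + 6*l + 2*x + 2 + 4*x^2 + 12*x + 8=l^2 + 7*l + 4*x^2 + x*(4*l + 14) + 10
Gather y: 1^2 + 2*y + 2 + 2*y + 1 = 4*y + 4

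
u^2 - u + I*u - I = (u - 1)*(u + I)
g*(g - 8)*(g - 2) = g^3 - 10*g^2 + 16*g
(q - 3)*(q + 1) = q^2 - 2*q - 3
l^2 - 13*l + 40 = (l - 8)*(l - 5)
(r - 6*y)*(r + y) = r^2 - 5*r*y - 6*y^2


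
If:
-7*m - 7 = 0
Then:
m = -1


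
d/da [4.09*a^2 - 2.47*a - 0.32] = 8.18*a - 2.47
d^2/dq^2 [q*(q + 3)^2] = 6*q + 12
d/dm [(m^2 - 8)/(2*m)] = 1/2 + 4/m^2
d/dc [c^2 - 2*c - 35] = 2*c - 2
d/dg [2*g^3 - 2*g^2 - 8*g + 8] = 6*g^2 - 4*g - 8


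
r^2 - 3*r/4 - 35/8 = (r - 5/2)*(r + 7/4)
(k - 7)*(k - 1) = k^2 - 8*k + 7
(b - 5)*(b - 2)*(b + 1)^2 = b^4 - 5*b^3 - 3*b^2 + 13*b + 10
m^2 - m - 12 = (m - 4)*(m + 3)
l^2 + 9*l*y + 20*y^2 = (l + 4*y)*(l + 5*y)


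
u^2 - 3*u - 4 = (u - 4)*(u + 1)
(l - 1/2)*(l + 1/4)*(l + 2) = l^3 + 7*l^2/4 - 5*l/8 - 1/4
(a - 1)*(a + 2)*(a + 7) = a^3 + 8*a^2 + 5*a - 14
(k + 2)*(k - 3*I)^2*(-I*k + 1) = -I*k^4 - 5*k^3 - 2*I*k^3 - 10*k^2 + 3*I*k^2 - 9*k + 6*I*k - 18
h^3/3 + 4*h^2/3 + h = h*(h/3 + 1/3)*(h + 3)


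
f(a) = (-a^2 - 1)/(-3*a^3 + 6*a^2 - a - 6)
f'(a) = -2*a/(-3*a^3 + 6*a^2 - a - 6) + (-a^2 - 1)*(9*a^2 - 12*a + 1)/(-3*a^3 + 6*a^2 - a - 6)^2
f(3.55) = 0.20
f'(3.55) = -0.11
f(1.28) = 0.71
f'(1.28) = 0.61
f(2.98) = 0.28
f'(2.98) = -0.19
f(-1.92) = -0.12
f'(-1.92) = -0.08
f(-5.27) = -0.05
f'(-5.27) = -0.01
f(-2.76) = -0.08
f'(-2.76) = -0.03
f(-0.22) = 0.19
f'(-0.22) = -0.22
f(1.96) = 0.65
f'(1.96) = -0.52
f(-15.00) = -0.02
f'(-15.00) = 0.00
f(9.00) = 0.05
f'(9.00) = -0.00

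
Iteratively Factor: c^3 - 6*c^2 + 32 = (c - 4)*(c^2 - 2*c - 8) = (c - 4)*(c + 2)*(c - 4)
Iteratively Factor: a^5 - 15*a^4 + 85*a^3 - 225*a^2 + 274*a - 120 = (a - 2)*(a^4 - 13*a^3 + 59*a^2 - 107*a + 60) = (a - 4)*(a - 2)*(a^3 - 9*a^2 + 23*a - 15) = (a - 4)*(a - 3)*(a - 2)*(a^2 - 6*a + 5) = (a - 5)*(a - 4)*(a - 3)*(a - 2)*(a - 1)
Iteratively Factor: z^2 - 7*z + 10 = (z - 2)*(z - 5)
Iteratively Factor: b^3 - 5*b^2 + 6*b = (b)*(b^2 - 5*b + 6) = b*(b - 3)*(b - 2)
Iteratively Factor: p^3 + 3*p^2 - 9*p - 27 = (p - 3)*(p^2 + 6*p + 9) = (p - 3)*(p + 3)*(p + 3)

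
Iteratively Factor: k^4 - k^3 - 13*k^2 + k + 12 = (k + 3)*(k^3 - 4*k^2 - k + 4) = (k - 1)*(k + 3)*(k^2 - 3*k - 4) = (k - 4)*(k - 1)*(k + 3)*(k + 1)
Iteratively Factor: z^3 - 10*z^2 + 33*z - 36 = (z - 3)*(z^2 - 7*z + 12) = (z - 3)^2*(z - 4)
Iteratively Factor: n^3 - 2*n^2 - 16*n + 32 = (n - 2)*(n^2 - 16) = (n - 2)*(n + 4)*(n - 4)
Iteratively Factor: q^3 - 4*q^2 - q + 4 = (q - 4)*(q^2 - 1) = (q - 4)*(q - 1)*(q + 1)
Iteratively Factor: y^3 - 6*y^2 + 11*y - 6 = (y - 2)*(y^2 - 4*y + 3) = (y - 2)*(y - 1)*(y - 3)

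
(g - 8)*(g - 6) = g^2 - 14*g + 48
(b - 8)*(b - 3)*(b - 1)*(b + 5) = b^4 - 7*b^3 - 25*b^2 + 151*b - 120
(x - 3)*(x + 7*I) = x^2 - 3*x + 7*I*x - 21*I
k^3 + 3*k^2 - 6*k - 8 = (k - 2)*(k + 1)*(k + 4)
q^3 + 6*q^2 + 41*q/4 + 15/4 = (q + 1/2)*(q + 5/2)*(q + 3)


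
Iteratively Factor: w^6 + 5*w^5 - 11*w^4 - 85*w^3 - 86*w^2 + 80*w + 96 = (w + 1)*(w^5 + 4*w^4 - 15*w^3 - 70*w^2 - 16*w + 96) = (w - 4)*(w + 1)*(w^4 + 8*w^3 + 17*w^2 - 2*w - 24) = (w - 4)*(w + 1)*(w + 2)*(w^3 + 6*w^2 + 5*w - 12) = (w - 4)*(w + 1)*(w + 2)*(w + 4)*(w^2 + 2*w - 3) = (w - 4)*(w - 1)*(w + 1)*(w + 2)*(w + 4)*(w + 3)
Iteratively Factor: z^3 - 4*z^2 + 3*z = (z - 1)*(z^2 - 3*z) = (z - 3)*(z - 1)*(z)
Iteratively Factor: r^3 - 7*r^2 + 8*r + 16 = (r + 1)*(r^2 - 8*r + 16) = (r - 4)*(r + 1)*(r - 4)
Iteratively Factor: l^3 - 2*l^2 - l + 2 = (l - 2)*(l^2 - 1) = (l - 2)*(l - 1)*(l + 1)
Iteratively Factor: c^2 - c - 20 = (c - 5)*(c + 4)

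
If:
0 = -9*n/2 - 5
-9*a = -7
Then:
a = 7/9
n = -10/9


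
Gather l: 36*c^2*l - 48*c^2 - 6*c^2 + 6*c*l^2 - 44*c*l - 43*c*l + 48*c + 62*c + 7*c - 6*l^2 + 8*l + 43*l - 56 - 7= -54*c^2 + 117*c + l^2*(6*c - 6) + l*(36*c^2 - 87*c + 51) - 63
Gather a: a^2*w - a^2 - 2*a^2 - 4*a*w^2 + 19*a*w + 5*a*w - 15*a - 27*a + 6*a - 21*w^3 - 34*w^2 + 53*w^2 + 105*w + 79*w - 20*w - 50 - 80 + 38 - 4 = a^2*(w - 3) + a*(-4*w^2 + 24*w - 36) - 21*w^3 + 19*w^2 + 164*w - 96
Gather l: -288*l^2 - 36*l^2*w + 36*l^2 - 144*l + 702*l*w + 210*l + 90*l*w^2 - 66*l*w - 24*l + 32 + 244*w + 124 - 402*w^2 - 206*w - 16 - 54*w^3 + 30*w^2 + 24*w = l^2*(-36*w - 252) + l*(90*w^2 + 636*w + 42) - 54*w^3 - 372*w^2 + 62*w + 140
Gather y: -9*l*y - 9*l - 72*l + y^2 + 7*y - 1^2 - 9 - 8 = -81*l + y^2 + y*(7 - 9*l) - 18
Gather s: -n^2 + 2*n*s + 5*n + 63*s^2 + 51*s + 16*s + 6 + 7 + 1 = -n^2 + 5*n + 63*s^2 + s*(2*n + 67) + 14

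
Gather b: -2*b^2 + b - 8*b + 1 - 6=-2*b^2 - 7*b - 5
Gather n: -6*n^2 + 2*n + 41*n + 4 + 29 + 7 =-6*n^2 + 43*n + 40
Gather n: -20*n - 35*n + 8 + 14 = 22 - 55*n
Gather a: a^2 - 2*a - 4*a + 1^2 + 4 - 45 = a^2 - 6*a - 40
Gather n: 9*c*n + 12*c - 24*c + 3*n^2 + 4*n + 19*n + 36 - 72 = -12*c + 3*n^2 + n*(9*c + 23) - 36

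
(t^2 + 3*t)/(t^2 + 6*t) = (t + 3)/(t + 6)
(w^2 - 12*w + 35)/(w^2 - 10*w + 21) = (w - 5)/(w - 3)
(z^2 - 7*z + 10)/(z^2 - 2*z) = (z - 5)/z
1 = 1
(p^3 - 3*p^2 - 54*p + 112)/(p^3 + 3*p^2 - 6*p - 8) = (p^2 - p - 56)/(p^2 + 5*p + 4)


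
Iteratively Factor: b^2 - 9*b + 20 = (b - 5)*(b - 4)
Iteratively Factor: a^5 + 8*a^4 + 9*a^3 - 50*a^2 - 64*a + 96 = (a + 3)*(a^4 + 5*a^3 - 6*a^2 - 32*a + 32) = (a + 3)*(a + 4)*(a^3 + a^2 - 10*a + 8) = (a - 2)*(a + 3)*(a + 4)*(a^2 + 3*a - 4) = (a - 2)*(a + 3)*(a + 4)^2*(a - 1)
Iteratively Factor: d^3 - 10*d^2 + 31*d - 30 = (d - 2)*(d^2 - 8*d + 15) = (d - 5)*(d - 2)*(d - 3)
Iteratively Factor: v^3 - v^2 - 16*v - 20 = (v + 2)*(v^2 - 3*v - 10) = (v - 5)*(v + 2)*(v + 2)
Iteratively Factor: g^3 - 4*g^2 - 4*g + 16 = (g - 2)*(g^2 - 2*g - 8) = (g - 4)*(g - 2)*(g + 2)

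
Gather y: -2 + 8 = 6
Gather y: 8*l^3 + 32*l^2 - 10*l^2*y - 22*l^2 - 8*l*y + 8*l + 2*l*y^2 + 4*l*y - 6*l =8*l^3 + 10*l^2 + 2*l*y^2 + 2*l + y*(-10*l^2 - 4*l)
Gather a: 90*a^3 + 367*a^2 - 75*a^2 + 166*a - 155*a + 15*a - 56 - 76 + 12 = 90*a^3 + 292*a^2 + 26*a - 120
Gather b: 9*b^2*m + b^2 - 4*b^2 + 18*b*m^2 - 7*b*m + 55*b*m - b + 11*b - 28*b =b^2*(9*m - 3) + b*(18*m^2 + 48*m - 18)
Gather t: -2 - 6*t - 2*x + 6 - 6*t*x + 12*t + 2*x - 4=t*(6 - 6*x)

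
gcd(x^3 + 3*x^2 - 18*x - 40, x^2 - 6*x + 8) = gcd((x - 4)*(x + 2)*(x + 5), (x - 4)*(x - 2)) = x - 4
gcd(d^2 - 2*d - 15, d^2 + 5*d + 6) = d + 3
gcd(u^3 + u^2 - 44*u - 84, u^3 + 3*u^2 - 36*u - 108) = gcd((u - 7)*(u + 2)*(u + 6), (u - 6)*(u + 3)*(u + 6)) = u + 6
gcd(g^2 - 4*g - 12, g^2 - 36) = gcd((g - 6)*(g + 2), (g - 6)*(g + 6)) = g - 6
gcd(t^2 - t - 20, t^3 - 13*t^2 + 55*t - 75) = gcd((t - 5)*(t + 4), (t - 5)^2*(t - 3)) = t - 5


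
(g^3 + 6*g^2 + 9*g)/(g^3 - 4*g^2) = (g^2 + 6*g + 9)/(g*(g - 4))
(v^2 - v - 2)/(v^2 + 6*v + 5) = (v - 2)/(v + 5)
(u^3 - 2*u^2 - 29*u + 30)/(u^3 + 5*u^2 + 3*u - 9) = (u^2 - u - 30)/(u^2 + 6*u + 9)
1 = 1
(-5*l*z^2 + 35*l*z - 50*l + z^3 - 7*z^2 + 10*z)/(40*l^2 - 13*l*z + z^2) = (z^2 - 7*z + 10)/(-8*l + z)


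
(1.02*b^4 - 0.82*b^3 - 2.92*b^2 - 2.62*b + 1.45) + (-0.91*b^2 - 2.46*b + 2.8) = 1.02*b^4 - 0.82*b^3 - 3.83*b^2 - 5.08*b + 4.25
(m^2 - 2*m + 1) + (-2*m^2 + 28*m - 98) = -m^2 + 26*m - 97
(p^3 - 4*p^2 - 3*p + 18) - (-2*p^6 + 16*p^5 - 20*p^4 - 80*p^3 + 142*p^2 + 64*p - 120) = 2*p^6 - 16*p^5 + 20*p^4 + 81*p^3 - 146*p^2 - 67*p + 138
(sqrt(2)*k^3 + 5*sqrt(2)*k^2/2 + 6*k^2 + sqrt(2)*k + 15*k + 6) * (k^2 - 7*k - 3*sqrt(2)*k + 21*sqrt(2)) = sqrt(2)*k^5 - 9*sqrt(2)*k^4/2 - 69*sqrt(2)*k^3/2 + 74*sqrt(2)*k^2 + 297*sqrt(2)*k + 126*sqrt(2)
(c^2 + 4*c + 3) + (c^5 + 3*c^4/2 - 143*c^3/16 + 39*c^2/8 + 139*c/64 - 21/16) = c^5 + 3*c^4/2 - 143*c^3/16 + 47*c^2/8 + 395*c/64 + 27/16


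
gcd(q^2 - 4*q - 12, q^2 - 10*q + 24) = q - 6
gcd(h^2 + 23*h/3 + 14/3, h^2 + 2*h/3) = h + 2/3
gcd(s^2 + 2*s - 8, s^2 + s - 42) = 1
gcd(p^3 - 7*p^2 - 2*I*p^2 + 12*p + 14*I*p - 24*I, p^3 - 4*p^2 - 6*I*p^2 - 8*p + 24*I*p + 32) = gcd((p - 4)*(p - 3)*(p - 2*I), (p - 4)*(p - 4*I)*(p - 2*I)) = p^2 + p*(-4 - 2*I) + 8*I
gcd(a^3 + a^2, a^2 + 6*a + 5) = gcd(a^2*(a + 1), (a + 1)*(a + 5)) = a + 1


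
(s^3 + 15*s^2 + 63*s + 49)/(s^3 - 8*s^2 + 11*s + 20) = (s^2 + 14*s + 49)/(s^2 - 9*s + 20)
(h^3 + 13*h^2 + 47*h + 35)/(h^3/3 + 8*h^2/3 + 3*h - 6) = 3*(h^3 + 13*h^2 + 47*h + 35)/(h^3 + 8*h^2 + 9*h - 18)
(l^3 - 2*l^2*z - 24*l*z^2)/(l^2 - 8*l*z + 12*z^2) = l*(-l - 4*z)/(-l + 2*z)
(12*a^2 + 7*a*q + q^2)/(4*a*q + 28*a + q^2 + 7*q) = (3*a + q)/(q + 7)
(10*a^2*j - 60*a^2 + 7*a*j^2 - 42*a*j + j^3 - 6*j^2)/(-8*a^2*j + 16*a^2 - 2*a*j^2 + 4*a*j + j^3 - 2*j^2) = (-5*a*j + 30*a - j^2 + 6*j)/(4*a*j - 8*a - j^2 + 2*j)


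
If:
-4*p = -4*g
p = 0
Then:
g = 0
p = 0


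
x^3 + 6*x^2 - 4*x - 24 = (x - 2)*(x + 2)*(x + 6)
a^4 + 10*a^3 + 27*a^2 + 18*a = a*(a + 1)*(a + 3)*(a + 6)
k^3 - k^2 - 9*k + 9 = (k - 3)*(k - 1)*(k + 3)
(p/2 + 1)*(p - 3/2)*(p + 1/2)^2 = p^4/2 + 3*p^3/4 - 9*p^2/8 - 23*p/16 - 3/8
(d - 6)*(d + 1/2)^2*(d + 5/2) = d^4 - 5*d^3/2 - 73*d^2/4 - 127*d/8 - 15/4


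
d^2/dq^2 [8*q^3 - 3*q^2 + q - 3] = 48*q - 6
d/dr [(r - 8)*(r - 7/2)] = 2*r - 23/2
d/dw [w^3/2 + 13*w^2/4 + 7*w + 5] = 3*w^2/2 + 13*w/2 + 7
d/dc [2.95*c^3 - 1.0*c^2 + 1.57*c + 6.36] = 8.85*c^2 - 2.0*c + 1.57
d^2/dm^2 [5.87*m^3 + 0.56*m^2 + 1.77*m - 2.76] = 35.22*m + 1.12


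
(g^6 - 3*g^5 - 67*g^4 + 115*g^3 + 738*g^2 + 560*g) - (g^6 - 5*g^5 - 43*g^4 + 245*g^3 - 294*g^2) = 2*g^5 - 24*g^4 - 130*g^3 + 1032*g^2 + 560*g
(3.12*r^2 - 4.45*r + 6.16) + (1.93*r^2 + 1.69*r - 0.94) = 5.05*r^2 - 2.76*r + 5.22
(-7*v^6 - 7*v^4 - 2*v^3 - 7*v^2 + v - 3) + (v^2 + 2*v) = -7*v^6 - 7*v^4 - 2*v^3 - 6*v^2 + 3*v - 3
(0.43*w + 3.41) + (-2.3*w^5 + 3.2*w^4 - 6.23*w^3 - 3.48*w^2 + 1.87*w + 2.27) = -2.3*w^5 + 3.2*w^4 - 6.23*w^3 - 3.48*w^2 + 2.3*w + 5.68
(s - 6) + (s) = 2*s - 6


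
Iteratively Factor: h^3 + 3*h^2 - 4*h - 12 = (h + 2)*(h^2 + h - 6) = (h - 2)*(h + 2)*(h + 3)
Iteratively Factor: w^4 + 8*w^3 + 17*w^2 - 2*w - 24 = (w + 2)*(w^3 + 6*w^2 + 5*w - 12) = (w + 2)*(w + 4)*(w^2 + 2*w - 3) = (w + 2)*(w + 3)*(w + 4)*(w - 1)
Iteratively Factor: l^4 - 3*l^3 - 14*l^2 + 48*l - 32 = (l - 1)*(l^3 - 2*l^2 - 16*l + 32) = (l - 1)*(l + 4)*(l^2 - 6*l + 8) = (l - 4)*(l - 1)*(l + 4)*(l - 2)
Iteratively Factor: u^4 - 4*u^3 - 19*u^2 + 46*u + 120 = (u - 4)*(u^3 - 19*u - 30) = (u - 4)*(u + 3)*(u^2 - 3*u - 10) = (u - 5)*(u - 4)*(u + 3)*(u + 2)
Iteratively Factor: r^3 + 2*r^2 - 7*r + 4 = (r - 1)*(r^2 + 3*r - 4) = (r - 1)*(r + 4)*(r - 1)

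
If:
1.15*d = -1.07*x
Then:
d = -0.930434782608696*x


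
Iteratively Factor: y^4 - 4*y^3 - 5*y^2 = (y)*(y^3 - 4*y^2 - 5*y) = y^2*(y^2 - 4*y - 5) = y^2*(y + 1)*(y - 5)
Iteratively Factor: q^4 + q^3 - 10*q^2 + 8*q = (q)*(q^3 + q^2 - 10*q + 8) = q*(q - 2)*(q^2 + 3*q - 4) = q*(q - 2)*(q - 1)*(q + 4)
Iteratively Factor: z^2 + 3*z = (z)*(z + 3)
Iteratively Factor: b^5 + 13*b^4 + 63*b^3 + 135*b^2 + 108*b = (b + 3)*(b^4 + 10*b^3 + 33*b^2 + 36*b) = b*(b + 3)*(b^3 + 10*b^2 + 33*b + 36) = b*(b + 3)*(b + 4)*(b^2 + 6*b + 9) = b*(b + 3)^2*(b + 4)*(b + 3)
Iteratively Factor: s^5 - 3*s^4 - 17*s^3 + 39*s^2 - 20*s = (s - 1)*(s^4 - 2*s^3 - 19*s^2 + 20*s) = (s - 1)^2*(s^3 - s^2 - 20*s) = s*(s - 1)^2*(s^2 - s - 20) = s*(s - 5)*(s - 1)^2*(s + 4)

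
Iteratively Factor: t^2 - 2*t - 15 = (t + 3)*(t - 5)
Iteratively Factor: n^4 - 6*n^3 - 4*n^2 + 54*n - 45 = (n - 1)*(n^3 - 5*n^2 - 9*n + 45) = (n - 5)*(n - 1)*(n^2 - 9) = (n - 5)*(n - 3)*(n - 1)*(n + 3)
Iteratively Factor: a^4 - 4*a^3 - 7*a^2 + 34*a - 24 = (a - 4)*(a^3 - 7*a + 6) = (a - 4)*(a - 1)*(a^2 + a - 6) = (a - 4)*(a - 1)*(a + 3)*(a - 2)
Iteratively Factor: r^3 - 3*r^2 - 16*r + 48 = (r - 4)*(r^2 + r - 12) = (r - 4)*(r - 3)*(r + 4)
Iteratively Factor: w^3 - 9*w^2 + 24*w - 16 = (w - 4)*(w^2 - 5*w + 4) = (w - 4)*(w - 1)*(w - 4)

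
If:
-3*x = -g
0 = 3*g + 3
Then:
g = -1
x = -1/3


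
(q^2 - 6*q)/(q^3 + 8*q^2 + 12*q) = (q - 6)/(q^2 + 8*q + 12)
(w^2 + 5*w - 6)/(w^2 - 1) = (w + 6)/(w + 1)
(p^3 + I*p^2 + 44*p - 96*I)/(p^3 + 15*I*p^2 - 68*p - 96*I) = (p^2 - 7*I*p - 12)/(p^2 + 7*I*p - 12)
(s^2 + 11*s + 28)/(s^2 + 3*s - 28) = (s + 4)/(s - 4)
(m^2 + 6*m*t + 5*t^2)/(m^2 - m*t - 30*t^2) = (-m - t)/(-m + 6*t)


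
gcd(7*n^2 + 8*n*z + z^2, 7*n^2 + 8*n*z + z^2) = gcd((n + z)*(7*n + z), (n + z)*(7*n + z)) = 7*n^2 + 8*n*z + z^2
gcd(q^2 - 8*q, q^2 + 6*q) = q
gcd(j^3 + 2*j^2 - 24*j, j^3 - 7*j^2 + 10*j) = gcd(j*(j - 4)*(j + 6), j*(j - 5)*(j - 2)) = j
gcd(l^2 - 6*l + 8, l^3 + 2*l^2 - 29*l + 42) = l - 2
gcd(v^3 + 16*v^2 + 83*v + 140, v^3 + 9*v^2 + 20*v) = v^2 + 9*v + 20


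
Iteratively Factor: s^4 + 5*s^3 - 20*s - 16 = (s + 2)*(s^3 + 3*s^2 - 6*s - 8) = (s + 1)*(s + 2)*(s^2 + 2*s - 8) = (s + 1)*(s + 2)*(s + 4)*(s - 2)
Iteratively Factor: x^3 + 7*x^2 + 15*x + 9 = (x + 1)*(x^2 + 6*x + 9) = (x + 1)*(x + 3)*(x + 3)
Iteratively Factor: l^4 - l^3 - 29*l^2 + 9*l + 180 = (l + 3)*(l^3 - 4*l^2 - 17*l + 60) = (l - 3)*(l + 3)*(l^2 - l - 20) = (l - 5)*(l - 3)*(l + 3)*(l + 4)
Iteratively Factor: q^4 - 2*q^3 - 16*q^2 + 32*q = (q - 2)*(q^3 - 16*q) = (q - 4)*(q - 2)*(q^2 + 4*q) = (q - 4)*(q - 2)*(q + 4)*(q)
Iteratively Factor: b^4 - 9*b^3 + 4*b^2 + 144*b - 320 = (b - 5)*(b^3 - 4*b^2 - 16*b + 64) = (b - 5)*(b - 4)*(b^2 - 16) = (b - 5)*(b - 4)*(b + 4)*(b - 4)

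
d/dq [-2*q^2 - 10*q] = -4*q - 10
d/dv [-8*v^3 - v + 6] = -24*v^2 - 1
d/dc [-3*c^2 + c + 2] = 1 - 6*c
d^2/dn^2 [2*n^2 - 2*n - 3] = 4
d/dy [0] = 0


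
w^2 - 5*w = w*(w - 5)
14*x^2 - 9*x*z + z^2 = (-7*x + z)*(-2*x + z)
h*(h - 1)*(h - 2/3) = h^3 - 5*h^2/3 + 2*h/3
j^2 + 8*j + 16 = (j + 4)^2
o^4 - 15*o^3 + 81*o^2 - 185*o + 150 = (o - 5)^2*(o - 3)*(o - 2)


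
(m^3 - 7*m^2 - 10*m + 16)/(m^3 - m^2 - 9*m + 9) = (m^2 - 6*m - 16)/(m^2 - 9)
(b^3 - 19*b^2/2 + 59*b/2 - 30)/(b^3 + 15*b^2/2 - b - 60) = (b^2 - 7*b + 12)/(b^2 + 10*b + 24)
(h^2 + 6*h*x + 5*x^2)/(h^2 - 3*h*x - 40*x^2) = (-h - x)/(-h + 8*x)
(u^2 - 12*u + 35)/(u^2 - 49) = (u - 5)/(u + 7)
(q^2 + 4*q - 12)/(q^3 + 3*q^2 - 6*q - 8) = (q + 6)/(q^2 + 5*q + 4)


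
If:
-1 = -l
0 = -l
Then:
No Solution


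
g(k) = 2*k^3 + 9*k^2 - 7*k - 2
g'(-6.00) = 101.00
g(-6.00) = -68.00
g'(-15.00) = 1073.00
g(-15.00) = -4622.00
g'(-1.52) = -20.50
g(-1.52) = 22.41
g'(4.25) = 177.88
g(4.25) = 284.34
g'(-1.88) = -19.63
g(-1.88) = 29.68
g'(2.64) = 82.34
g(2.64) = 79.05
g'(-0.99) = -18.94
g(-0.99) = 11.81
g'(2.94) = 97.78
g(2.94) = 106.04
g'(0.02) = -6.64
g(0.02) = -2.14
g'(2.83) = 91.99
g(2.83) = 95.60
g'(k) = 6*k^2 + 18*k - 7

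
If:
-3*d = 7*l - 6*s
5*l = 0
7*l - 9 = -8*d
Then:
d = 9/8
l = 0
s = 9/16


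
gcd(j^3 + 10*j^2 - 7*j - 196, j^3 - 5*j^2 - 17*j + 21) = 1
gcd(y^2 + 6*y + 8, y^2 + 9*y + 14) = y + 2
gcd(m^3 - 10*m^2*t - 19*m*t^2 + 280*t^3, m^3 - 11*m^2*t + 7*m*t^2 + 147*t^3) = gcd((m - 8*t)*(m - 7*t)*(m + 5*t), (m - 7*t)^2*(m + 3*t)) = -m + 7*t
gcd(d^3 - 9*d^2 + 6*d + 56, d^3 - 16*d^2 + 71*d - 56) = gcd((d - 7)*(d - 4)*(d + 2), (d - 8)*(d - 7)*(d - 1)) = d - 7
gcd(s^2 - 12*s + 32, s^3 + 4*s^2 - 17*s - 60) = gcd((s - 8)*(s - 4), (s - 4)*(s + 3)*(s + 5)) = s - 4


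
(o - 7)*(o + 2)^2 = o^3 - 3*o^2 - 24*o - 28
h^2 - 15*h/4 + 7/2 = (h - 2)*(h - 7/4)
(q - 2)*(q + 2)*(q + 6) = q^3 + 6*q^2 - 4*q - 24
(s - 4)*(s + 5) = s^2 + s - 20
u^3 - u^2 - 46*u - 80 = (u - 8)*(u + 2)*(u + 5)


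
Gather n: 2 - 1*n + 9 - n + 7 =18 - 2*n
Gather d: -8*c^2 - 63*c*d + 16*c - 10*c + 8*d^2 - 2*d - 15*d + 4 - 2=-8*c^2 + 6*c + 8*d^2 + d*(-63*c - 17) + 2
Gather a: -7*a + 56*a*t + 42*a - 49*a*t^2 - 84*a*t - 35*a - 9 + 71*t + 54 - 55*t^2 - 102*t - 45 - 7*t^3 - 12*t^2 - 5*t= a*(-49*t^2 - 28*t) - 7*t^3 - 67*t^2 - 36*t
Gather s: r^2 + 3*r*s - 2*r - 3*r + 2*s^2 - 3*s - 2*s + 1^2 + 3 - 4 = r^2 - 5*r + 2*s^2 + s*(3*r - 5)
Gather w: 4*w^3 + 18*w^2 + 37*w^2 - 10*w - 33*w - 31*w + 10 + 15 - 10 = 4*w^3 + 55*w^2 - 74*w + 15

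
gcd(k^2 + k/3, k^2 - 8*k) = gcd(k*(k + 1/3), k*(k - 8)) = k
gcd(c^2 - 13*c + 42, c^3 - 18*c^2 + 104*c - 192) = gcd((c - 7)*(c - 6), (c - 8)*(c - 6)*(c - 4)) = c - 6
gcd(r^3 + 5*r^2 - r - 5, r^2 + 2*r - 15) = r + 5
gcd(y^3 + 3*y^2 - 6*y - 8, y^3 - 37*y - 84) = y + 4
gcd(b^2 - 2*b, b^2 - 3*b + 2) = b - 2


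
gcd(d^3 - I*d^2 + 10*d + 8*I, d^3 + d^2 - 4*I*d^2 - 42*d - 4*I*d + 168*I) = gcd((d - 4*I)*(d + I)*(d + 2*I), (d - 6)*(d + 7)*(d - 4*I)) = d - 4*I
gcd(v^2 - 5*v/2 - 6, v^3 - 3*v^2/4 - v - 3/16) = 1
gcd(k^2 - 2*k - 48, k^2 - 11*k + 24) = k - 8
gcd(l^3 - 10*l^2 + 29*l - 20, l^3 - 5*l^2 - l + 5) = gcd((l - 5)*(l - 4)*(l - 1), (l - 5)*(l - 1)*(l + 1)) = l^2 - 6*l + 5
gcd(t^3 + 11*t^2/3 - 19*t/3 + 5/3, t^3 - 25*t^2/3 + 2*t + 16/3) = t - 1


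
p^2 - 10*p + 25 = (p - 5)^2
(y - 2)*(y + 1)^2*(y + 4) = y^4 + 4*y^3 - 3*y^2 - 14*y - 8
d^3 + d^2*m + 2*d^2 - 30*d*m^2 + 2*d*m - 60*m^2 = (d + 2)*(d - 5*m)*(d + 6*m)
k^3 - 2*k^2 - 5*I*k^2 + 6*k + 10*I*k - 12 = (k - 2)*(k - 6*I)*(k + I)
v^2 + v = v*(v + 1)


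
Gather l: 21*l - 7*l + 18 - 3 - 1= 14*l + 14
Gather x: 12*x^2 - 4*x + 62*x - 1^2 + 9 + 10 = 12*x^2 + 58*x + 18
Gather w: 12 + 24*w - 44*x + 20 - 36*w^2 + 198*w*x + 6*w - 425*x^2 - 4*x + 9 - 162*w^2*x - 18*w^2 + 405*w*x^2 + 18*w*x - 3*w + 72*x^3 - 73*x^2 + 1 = w^2*(-162*x - 54) + w*(405*x^2 + 216*x + 27) + 72*x^3 - 498*x^2 - 48*x + 42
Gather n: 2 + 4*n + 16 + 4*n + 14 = 8*n + 32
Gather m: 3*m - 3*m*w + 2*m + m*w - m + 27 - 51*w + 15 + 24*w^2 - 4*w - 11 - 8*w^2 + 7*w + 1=m*(4 - 2*w) + 16*w^2 - 48*w + 32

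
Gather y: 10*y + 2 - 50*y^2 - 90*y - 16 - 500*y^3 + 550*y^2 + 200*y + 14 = -500*y^3 + 500*y^2 + 120*y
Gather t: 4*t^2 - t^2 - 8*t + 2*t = 3*t^2 - 6*t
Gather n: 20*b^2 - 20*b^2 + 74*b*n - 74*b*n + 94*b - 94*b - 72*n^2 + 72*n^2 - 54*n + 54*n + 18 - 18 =0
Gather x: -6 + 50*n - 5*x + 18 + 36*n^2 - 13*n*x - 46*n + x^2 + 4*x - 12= 36*n^2 + 4*n + x^2 + x*(-13*n - 1)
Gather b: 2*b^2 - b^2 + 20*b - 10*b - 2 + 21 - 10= b^2 + 10*b + 9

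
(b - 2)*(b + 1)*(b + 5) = b^3 + 4*b^2 - 7*b - 10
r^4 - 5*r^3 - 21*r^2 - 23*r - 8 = (r - 8)*(r + 1)^3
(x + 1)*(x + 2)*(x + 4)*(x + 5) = x^4 + 12*x^3 + 49*x^2 + 78*x + 40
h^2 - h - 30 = (h - 6)*(h + 5)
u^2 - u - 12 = (u - 4)*(u + 3)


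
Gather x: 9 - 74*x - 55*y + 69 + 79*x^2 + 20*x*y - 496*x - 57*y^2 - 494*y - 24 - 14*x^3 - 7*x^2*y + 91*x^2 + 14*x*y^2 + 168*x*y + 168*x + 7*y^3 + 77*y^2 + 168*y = -14*x^3 + x^2*(170 - 7*y) + x*(14*y^2 + 188*y - 402) + 7*y^3 + 20*y^2 - 381*y + 54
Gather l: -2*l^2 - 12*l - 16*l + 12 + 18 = -2*l^2 - 28*l + 30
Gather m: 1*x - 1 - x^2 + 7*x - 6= -x^2 + 8*x - 7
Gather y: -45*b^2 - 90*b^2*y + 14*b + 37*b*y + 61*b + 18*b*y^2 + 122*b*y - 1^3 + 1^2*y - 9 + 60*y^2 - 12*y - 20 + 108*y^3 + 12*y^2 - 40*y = -45*b^2 + 75*b + 108*y^3 + y^2*(18*b + 72) + y*(-90*b^2 + 159*b - 51) - 30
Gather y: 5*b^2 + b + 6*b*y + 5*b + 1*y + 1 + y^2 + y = 5*b^2 + 6*b + y^2 + y*(6*b + 2) + 1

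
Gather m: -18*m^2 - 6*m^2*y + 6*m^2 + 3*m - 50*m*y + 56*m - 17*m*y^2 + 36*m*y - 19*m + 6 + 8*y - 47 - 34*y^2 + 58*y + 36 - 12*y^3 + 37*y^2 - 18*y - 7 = m^2*(-6*y - 12) + m*(-17*y^2 - 14*y + 40) - 12*y^3 + 3*y^2 + 48*y - 12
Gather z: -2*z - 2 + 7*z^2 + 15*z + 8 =7*z^2 + 13*z + 6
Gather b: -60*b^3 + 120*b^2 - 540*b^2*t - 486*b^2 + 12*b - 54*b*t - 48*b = -60*b^3 + b^2*(-540*t - 366) + b*(-54*t - 36)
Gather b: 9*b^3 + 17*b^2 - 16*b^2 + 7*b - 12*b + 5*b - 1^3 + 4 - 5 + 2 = 9*b^3 + b^2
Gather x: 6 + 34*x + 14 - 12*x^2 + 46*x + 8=-12*x^2 + 80*x + 28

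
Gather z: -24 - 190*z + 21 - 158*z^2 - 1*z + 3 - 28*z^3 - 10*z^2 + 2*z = -28*z^3 - 168*z^2 - 189*z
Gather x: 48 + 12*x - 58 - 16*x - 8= -4*x - 18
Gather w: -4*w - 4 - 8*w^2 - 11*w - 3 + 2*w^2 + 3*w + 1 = -6*w^2 - 12*w - 6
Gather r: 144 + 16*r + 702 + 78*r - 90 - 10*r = 84*r + 756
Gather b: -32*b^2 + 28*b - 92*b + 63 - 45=-32*b^2 - 64*b + 18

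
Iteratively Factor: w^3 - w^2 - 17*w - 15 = (w - 5)*(w^2 + 4*w + 3) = (w - 5)*(w + 3)*(w + 1)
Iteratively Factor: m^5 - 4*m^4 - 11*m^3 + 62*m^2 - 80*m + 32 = (m - 1)*(m^4 - 3*m^3 - 14*m^2 + 48*m - 32) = (m - 2)*(m - 1)*(m^3 - m^2 - 16*m + 16) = (m - 2)*(m - 1)^2*(m^2 - 16) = (m - 4)*(m - 2)*(m - 1)^2*(m + 4)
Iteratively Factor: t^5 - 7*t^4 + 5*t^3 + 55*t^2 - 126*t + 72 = (t + 3)*(t^4 - 10*t^3 + 35*t^2 - 50*t + 24) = (t - 4)*(t + 3)*(t^3 - 6*t^2 + 11*t - 6) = (t - 4)*(t - 2)*(t + 3)*(t^2 - 4*t + 3) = (t - 4)*(t - 2)*(t - 1)*(t + 3)*(t - 3)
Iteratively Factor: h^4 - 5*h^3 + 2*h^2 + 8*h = (h - 4)*(h^3 - h^2 - 2*h) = (h - 4)*(h - 2)*(h^2 + h) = h*(h - 4)*(h - 2)*(h + 1)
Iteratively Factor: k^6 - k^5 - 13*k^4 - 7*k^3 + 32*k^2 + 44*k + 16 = (k + 2)*(k^5 - 3*k^4 - 7*k^3 + 7*k^2 + 18*k + 8) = (k + 1)*(k + 2)*(k^4 - 4*k^3 - 3*k^2 + 10*k + 8) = (k + 1)^2*(k + 2)*(k^3 - 5*k^2 + 2*k + 8) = (k + 1)^3*(k + 2)*(k^2 - 6*k + 8) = (k - 4)*(k + 1)^3*(k + 2)*(k - 2)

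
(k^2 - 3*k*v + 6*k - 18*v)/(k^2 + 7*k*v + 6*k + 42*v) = (k - 3*v)/(k + 7*v)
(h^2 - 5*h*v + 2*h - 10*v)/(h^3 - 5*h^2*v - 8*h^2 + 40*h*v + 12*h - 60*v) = (h + 2)/(h^2 - 8*h + 12)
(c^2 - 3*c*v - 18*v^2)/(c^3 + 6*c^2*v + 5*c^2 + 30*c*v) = (c^2 - 3*c*v - 18*v^2)/(c*(c^2 + 6*c*v + 5*c + 30*v))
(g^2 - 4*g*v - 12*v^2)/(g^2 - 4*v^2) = (-g + 6*v)/(-g + 2*v)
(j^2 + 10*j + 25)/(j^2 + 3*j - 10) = (j + 5)/(j - 2)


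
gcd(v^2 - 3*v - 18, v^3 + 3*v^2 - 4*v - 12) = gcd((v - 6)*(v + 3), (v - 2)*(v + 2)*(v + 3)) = v + 3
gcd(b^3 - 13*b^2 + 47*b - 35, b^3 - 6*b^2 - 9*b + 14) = b^2 - 8*b + 7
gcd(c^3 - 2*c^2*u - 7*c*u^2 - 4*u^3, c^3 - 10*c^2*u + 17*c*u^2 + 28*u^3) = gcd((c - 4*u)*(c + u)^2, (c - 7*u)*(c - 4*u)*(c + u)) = -c^2 + 3*c*u + 4*u^2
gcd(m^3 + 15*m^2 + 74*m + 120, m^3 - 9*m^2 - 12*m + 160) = m + 4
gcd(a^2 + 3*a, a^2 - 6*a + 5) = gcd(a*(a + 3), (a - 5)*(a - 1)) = 1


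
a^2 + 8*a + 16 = (a + 4)^2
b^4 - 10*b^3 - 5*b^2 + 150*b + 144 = (b - 8)*(b - 6)*(b + 1)*(b + 3)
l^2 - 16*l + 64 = (l - 8)^2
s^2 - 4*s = s*(s - 4)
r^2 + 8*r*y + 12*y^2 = (r + 2*y)*(r + 6*y)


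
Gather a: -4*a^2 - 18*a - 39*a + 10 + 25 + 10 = -4*a^2 - 57*a + 45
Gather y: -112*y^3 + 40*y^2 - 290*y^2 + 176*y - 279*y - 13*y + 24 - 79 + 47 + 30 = -112*y^3 - 250*y^2 - 116*y + 22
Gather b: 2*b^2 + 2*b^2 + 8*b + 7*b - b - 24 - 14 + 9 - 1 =4*b^2 + 14*b - 30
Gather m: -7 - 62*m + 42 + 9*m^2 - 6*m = 9*m^2 - 68*m + 35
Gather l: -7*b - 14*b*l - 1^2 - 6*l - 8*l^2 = -7*b - 8*l^2 + l*(-14*b - 6) - 1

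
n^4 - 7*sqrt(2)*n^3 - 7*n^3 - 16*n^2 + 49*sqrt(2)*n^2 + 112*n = n*(n - 7)*(n - 8*sqrt(2))*(n + sqrt(2))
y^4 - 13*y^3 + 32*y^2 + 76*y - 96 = (y - 8)*(y - 6)*(y - 1)*(y + 2)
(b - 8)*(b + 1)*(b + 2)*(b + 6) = b^4 + b^3 - 52*b^2 - 148*b - 96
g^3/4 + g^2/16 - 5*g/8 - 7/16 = (g/4 + 1/4)*(g - 7/4)*(g + 1)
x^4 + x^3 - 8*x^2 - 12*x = x*(x - 3)*(x + 2)^2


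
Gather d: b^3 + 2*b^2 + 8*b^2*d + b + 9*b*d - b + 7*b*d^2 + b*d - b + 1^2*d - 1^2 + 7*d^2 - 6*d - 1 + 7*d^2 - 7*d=b^3 + 2*b^2 - b + d^2*(7*b + 14) + d*(8*b^2 + 10*b - 12) - 2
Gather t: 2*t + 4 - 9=2*t - 5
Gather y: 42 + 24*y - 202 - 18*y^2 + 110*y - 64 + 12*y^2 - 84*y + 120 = -6*y^2 + 50*y - 104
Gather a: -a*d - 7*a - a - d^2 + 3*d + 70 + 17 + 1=a*(-d - 8) - d^2 + 3*d + 88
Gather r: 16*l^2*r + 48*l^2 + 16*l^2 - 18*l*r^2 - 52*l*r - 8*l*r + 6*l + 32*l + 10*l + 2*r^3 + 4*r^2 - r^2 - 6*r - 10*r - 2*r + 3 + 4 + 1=64*l^2 + 48*l + 2*r^3 + r^2*(3 - 18*l) + r*(16*l^2 - 60*l - 18) + 8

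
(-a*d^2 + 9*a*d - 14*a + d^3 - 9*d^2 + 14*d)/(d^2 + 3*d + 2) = (-a*d^2 + 9*a*d - 14*a + d^3 - 9*d^2 + 14*d)/(d^2 + 3*d + 2)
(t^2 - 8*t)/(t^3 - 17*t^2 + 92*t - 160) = t/(t^2 - 9*t + 20)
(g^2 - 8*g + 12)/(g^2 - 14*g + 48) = (g - 2)/(g - 8)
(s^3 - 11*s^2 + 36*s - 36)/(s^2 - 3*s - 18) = (s^2 - 5*s + 6)/(s + 3)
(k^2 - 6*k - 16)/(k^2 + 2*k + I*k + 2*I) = (k - 8)/(k + I)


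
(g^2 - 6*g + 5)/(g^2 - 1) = (g - 5)/(g + 1)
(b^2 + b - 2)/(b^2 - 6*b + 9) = (b^2 + b - 2)/(b^2 - 6*b + 9)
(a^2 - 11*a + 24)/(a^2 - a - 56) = (a - 3)/(a + 7)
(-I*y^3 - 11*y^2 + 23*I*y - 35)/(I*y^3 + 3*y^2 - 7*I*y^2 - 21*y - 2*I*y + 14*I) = (-y^3 + 11*I*y^2 + 23*y + 35*I)/(y^3 - y^2*(7 + 3*I) + y*(-2 + 21*I) + 14)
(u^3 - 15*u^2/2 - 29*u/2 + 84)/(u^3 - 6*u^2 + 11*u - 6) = (u^2 - 9*u/2 - 28)/(u^2 - 3*u + 2)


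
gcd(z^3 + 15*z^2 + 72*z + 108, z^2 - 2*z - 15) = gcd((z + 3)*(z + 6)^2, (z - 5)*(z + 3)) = z + 3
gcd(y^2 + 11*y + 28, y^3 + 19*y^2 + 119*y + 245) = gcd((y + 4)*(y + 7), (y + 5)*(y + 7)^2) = y + 7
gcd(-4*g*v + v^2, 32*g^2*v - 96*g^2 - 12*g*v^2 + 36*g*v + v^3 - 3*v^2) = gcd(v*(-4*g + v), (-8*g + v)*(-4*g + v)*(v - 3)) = -4*g + v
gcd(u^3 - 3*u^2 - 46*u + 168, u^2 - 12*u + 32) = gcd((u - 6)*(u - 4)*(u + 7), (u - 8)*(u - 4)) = u - 4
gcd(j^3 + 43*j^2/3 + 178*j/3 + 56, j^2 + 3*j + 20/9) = j + 4/3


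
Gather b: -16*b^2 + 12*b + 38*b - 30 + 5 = -16*b^2 + 50*b - 25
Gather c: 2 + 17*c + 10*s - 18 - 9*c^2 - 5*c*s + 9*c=-9*c^2 + c*(26 - 5*s) + 10*s - 16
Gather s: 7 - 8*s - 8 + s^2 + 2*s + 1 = s^2 - 6*s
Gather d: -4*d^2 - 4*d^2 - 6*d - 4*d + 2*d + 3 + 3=-8*d^2 - 8*d + 6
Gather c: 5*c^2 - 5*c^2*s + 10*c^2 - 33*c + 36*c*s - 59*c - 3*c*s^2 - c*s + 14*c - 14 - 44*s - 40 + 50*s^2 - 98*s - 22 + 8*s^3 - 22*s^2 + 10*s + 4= c^2*(15 - 5*s) + c*(-3*s^2 + 35*s - 78) + 8*s^3 + 28*s^2 - 132*s - 72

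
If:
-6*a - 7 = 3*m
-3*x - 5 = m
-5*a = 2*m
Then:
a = 14/3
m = -35/3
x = 20/9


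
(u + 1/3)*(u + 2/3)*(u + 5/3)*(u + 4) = u^4 + 20*u^3/3 + 113*u^2/9 + 214*u/27 + 40/27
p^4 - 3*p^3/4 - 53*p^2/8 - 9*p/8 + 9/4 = (p - 3)*(p - 1/2)*(p + 3/4)*(p + 2)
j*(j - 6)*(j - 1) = j^3 - 7*j^2 + 6*j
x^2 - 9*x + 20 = (x - 5)*(x - 4)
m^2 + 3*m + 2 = (m + 1)*(m + 2)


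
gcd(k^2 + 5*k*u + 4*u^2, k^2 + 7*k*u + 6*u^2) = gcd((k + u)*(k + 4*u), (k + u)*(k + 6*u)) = k + u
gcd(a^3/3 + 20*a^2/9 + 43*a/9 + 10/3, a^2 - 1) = 1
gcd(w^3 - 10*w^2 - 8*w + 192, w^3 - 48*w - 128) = w^2 - 4*w - 32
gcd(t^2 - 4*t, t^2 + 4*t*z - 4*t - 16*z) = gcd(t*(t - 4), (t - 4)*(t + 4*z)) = t - 4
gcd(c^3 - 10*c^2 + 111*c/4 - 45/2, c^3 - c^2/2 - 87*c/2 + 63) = c^2 - 15*c/2 + 9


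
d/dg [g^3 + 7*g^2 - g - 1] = 3*g^2 + 14*g - 1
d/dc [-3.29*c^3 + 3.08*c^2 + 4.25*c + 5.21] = -9.87*c^2 + 6.16*c + 4.25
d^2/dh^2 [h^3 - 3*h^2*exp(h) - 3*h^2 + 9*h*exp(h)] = -3*h^2*exp(h) - 3*h*exp(h) + 6*h + 12*exp(h) - 6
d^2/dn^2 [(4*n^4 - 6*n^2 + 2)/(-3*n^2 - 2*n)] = 4*(-18*n^6 - 36*n^5 - 24*n^4 - 18*n^3 - 27*n^2 - 18*n - 4)/(n^3*(27*n^3 + 54*n^2 + 36*n + 8))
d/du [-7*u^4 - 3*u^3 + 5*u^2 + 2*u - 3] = -28*u^3 - 9*u^2 + 10*u + 2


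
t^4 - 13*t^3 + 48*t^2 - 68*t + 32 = (t - 8)*(t - 2)^2*(t - 1)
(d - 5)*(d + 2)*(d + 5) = d^3 + 2*d^2 - 25*d - 50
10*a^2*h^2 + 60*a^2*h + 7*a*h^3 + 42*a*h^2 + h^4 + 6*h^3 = h*(2*a + h)*(5*a + h)*(h + 6)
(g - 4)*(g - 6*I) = g^2 - 4*g - 6*I*g + 24*I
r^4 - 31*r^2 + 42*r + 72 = (r - 4)*(r - 3)*(r + 1)*(r + 6)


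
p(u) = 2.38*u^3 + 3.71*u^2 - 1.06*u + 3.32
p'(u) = 7.14*u^2 + 7.42*u - 1.06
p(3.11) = 107.50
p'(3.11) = 91.07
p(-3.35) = -40.97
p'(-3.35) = 54.21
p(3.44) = 140.46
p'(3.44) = 108.96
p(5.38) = 475.62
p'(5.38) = 245.52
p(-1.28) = 5.76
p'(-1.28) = 1.14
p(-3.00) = -24.37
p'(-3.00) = 40.94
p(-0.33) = 3.99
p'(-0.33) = -2.73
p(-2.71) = -13.93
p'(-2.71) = 31.27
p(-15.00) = -7178.53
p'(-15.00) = 1494.14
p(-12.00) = -3562.36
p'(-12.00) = 938.06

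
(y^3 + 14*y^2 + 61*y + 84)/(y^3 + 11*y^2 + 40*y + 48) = (y + 7)/(y + 4)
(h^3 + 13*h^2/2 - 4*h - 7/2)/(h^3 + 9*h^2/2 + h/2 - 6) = (2*h^2 + 15*h + 7)/(2*h^2 + 11*h + 12)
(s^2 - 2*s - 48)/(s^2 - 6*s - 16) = (s + 6)/(s + 2)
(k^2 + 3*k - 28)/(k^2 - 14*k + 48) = (k^2 + 3*k - 28)/(k^2 - 14*k + 48)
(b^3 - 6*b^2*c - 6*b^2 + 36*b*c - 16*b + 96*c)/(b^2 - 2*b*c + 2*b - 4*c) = (b^2 - 6*b*c - 8*b + 48*c)/(b - 2*c)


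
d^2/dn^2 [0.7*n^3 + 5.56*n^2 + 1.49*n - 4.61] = 4.2*n + 11.12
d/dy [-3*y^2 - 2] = -6*y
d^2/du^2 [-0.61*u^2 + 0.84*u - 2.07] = -1.22000000000000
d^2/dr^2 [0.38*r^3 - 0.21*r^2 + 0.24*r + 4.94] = 2.28*r - 0.42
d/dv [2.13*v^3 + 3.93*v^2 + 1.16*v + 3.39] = 6.39*v^2 + 7.86*v + 1.16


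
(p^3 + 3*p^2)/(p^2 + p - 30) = p^2*(p + 3)/(p^2 + p - 30)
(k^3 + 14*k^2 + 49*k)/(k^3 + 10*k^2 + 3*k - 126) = k*(k + 7)/(k^2 + 3*k - 18)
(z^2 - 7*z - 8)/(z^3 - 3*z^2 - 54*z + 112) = (z + 1)/(z^2 + 5*z - 14)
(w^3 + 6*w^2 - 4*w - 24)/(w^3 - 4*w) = (w + 6)/w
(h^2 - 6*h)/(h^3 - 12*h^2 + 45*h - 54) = h/(h^2 - 6*h + 9)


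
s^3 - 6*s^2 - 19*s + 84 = (s - 7)*(s - 3)*(s + 4)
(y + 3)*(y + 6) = y^2 + 9*y + 18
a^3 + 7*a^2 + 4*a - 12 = (a - 1)*(a + 2)*(a + 6)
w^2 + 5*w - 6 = (w - 1)*(w + 6)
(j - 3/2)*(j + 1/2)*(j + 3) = j^3 + 2*j^2 - 15*j/4 - 9/4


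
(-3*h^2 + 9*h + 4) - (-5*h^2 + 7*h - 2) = 2*h^2 + 2*h + 6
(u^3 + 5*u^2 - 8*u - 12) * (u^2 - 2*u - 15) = u^5 + 3*u^4 - 33*u^3 - 71*u^2 + 144*u + 180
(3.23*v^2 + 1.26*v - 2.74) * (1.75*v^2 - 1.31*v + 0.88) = 5.6525*v^4 - 2.0263*v^3 - 3.6032*v^2 + 4.6982*v - 2.4112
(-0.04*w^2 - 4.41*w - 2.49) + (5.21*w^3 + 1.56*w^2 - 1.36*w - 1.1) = 5.21*w^3 + 1.52*w^2 - 5.77*w - 3.59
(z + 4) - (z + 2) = 2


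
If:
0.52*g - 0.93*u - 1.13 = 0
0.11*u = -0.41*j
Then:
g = 1.78846153846154*u + 2.17307692307692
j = -0.268292682926829*u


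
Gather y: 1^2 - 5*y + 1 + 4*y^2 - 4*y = 4*y^2 - 9*y + 2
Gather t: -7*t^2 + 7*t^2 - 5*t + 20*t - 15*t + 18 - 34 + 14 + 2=0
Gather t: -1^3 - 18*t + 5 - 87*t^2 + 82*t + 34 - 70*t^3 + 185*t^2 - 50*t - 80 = -70*t^3 + 98*t^2 + 14*t - 42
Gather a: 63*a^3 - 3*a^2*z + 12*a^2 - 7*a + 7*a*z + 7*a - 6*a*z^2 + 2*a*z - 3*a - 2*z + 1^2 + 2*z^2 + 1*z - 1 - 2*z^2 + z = 63*a^3 + a^2*(12 - 3*z) + a*(-6*z^2 + 9*z - 3)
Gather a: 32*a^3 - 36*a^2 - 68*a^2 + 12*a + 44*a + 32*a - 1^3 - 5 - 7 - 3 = 32*a^3 - 104*a^2 + 88*a - 16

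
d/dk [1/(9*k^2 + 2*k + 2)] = 2*(-9*k - 1)/(9*k^2 + 2*k + 2)^2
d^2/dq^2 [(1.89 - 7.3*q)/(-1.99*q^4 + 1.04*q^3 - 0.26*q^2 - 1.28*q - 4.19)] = (346.90476*q^7 - 391.42106*q^6 + 187.38252*q^5 - 165.543516*q^4 - 1208.020056*q^3 + 585.163092*q^2 - 100.904856*q - 80.37794)/(7.880599*q^12 - 12.355512*q^11 + 9.54603*q^10 + 10.853344*q^9 + 35.131149*q^8 - 44.11368*q^7 + 34.3253*q^6 + 52.386528*q^5 + 73.471233*q^4 - 44.311288*q^3 + 34.288446*q^2 + 67.415424*q + 73.560059)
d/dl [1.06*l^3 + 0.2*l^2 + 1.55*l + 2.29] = 3.18*l^2 + 0.4*l + 1.55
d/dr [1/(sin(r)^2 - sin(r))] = (-2/tan(r) + cos(r)/sin(r)^2)/(sin(r) - 1)^2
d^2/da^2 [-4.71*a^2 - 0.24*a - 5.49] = -9.42000000000000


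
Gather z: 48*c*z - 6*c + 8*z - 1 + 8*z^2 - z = -6*c + 8*z^2 + z*(48*c + 7) - 1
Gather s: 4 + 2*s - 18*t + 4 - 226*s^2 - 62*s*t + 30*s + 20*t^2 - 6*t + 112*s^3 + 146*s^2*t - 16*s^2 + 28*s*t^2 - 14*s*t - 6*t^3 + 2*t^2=112*s^3 + s^2*(146*t - 242) + s*(28*t^2 - 76*t + 32) - 6*t^3 + 22*t^2 - 24*t + 8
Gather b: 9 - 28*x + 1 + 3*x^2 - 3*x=3*x^2 - 31*x + 10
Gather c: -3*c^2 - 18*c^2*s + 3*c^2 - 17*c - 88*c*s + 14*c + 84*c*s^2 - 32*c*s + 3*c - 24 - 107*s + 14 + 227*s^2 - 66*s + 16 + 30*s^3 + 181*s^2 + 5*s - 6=-18*c^2*s + c*(84*s^2 - 120*s) + 30*s^3 + 408*s^2 - 168*s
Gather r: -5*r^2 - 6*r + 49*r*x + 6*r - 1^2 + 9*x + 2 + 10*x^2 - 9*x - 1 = -5*r^2 + 49*r*x + 10*x^2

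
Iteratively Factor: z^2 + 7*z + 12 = (z + 3)*(z + 4)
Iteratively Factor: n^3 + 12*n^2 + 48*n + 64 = (n + 4)*(n^2 + 8*n + 16) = (n + 4)^2*(n + 4)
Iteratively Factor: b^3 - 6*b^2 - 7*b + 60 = (b - 4)*(b^2 - 2*b - 15) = (b - 4)*(b + 3)*(b - 5)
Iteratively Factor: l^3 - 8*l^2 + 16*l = (l - 4)*(l^2 - 4*l) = l*(l - 4)*(l - 4)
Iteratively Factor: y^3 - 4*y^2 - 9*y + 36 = (y - 3)*(y^2 - y - 12) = (y - 3)*(y + 3)*(y - 4)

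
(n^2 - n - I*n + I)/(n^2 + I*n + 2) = (n - 1)/(n + 2*I)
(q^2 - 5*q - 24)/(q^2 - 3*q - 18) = (q - 8)/(q - 6)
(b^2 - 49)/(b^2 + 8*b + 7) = (b - 7)/(b + 1)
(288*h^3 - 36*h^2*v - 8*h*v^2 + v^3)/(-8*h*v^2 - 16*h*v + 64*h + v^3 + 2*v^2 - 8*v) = (-36*h^2 + v^2)/(v^2 + 2*v - 8)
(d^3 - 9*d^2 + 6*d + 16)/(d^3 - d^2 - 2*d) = (d - 8)/d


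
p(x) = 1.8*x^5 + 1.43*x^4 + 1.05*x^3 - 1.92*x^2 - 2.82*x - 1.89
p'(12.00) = 196912.86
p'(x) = 9.0*x^4 + 5.72*x^3 + 3.15*x^2 - 3.84*x - 2.82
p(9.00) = 116253.09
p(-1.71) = -22.02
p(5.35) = 9149.73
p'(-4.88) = 4530.32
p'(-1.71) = 61.31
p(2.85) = 431.58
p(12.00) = 479052.27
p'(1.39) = 46.89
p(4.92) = 6089.89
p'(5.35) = 8315.93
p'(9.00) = 63436.65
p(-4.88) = -4326.52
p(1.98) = 69.91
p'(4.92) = 6009.31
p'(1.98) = 184.65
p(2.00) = 73.67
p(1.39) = 7.98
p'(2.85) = 738.01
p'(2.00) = 191.86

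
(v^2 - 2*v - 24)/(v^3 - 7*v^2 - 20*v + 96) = (v - 6)/(v^2 - 11*v + 24)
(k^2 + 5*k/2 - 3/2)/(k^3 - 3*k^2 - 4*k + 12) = (2*k^2 + 5*k - 3)/(2*(k^3 - 3*k^2 - 4*k + 12))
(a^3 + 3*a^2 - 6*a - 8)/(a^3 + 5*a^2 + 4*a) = (a - 2)/a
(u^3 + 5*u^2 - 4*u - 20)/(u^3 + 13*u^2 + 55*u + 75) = (u^2 - 4)/(u^2 + 8*u + 15)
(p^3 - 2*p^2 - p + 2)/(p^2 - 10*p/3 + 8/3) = 3*(p^2 - 1)/(3*p - 4)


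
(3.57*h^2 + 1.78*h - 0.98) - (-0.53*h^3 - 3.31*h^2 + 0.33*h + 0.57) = 0.53*h^3 + 6.88*h^2 + 1.45*h - 1.55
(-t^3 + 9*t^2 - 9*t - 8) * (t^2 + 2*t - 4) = -t^5 + 7*t^4 + 13*t^3 - 62*t^2 + 20*t + 32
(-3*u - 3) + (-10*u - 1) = -13*u - 4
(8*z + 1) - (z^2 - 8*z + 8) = -z^2 + 16*z - 7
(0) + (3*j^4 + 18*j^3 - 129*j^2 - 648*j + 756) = 3*j^4 + 18*j^3 - 129*j^2 - 648*j + 756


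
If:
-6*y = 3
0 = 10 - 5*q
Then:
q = 2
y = -1/2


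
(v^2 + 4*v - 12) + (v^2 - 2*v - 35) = 2*v^2 + 2*v - 47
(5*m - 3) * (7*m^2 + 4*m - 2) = 35*m^3 - m^2 - 22*m + 6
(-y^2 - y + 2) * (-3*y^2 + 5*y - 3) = 3*y^4 - 2*y^3 - 8*y^2 + 13*y - 6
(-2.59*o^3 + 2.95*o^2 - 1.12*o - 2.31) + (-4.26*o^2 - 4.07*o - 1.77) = -2.59*o^3 - 1.31*o^2 - 5.19*o - 4.08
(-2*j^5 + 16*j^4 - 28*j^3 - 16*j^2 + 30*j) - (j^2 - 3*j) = -2*j^5 + 16*j^4 - 28*j^3 - 17*j^2 + 33*j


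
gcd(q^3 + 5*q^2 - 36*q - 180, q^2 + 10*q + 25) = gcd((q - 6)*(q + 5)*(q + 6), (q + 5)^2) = q + 5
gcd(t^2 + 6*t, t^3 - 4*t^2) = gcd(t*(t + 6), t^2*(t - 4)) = t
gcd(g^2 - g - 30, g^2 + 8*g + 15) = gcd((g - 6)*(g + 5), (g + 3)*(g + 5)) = g + 5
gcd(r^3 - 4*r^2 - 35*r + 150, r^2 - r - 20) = r - 5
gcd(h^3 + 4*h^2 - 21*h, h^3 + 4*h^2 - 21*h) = h^3 + 4*h^2 - 21*h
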